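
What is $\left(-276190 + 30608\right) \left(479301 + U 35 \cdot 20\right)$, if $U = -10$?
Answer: $-115988624182$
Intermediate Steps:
$\left(-276190 + 30608\right) \left(479301 + U 35 \cdot 20\right) = \left(-276190 + 30608\right) \left(479301 + \left(-10\right) 35 \cdot 20\right) = - 245582 \left(479301 - 7000\right) = \left(-245582\right) 472301 = -115988624182$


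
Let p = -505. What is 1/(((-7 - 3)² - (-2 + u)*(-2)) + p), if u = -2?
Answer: -1/413 ≈ -0.0024213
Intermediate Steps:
1/(((-7 - 3)² - (-2 + u)*(-2)) + p) = 1/(((-7 - 3)² - (-2 - 2)*(-2)) - 505) = 1/(((-10)² - (-4)*(-2)) - 505) = 1/((100 - 1*8) - 505) = 1/((100 - 8) - 505) = 1/(92 - 505) = 1/(-413) = -1/413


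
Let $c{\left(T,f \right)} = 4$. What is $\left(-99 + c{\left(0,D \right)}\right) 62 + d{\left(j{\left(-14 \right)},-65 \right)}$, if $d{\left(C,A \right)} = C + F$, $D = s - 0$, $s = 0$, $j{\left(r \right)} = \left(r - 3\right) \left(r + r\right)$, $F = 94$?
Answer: $-5320$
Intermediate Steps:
$j{\left(r \right)} = 2 r \left(-3 + r\right)$ ($j{\left(r \right)} = \left(-3 + r\right) 2 r = 2 r \left(-3 + r\right)$)
$D = 0$ ($D = 0 - 0 = 0 + 0 = 0$)
$d{\left(C,A \right)} = 94 + C$ ($d{\left(C,A \right)} = C + 94 = 94 + C$)
$\left(-99 + c{\left(0,D \right)}\right) 62 + d{\left(j{\left(-14 \right)},-65 \right)} = \left(-99 + 4\right) 62 + \left(94 + 2 \left(-14\right) \left(-3 - 14\right)\right) = \left(-95\right) 62 + \left(94 + 2 \left(-14\right) \left(-17\right)\right) = -5890 + \left(94 + 476\right) = -5890 + 570 = -5320$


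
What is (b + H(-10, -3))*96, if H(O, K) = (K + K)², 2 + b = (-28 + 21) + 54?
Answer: 7776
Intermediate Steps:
b = 45 (b = -2 + ((-28 + 21) + 54) = -2 + (-7 + 54) = -2 + 47 = 45)
H(O, K) = 4*K² (H(O, K) = (2*K)² = 4*K²)
(b + H(-10, -3))*96 = (45 + 4*(-3)²)*96 = (45 + 4*9)*96 = (45 + 36)*96 = 81*96 = 7776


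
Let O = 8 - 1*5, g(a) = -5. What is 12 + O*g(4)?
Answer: -3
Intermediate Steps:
O = 3 (O = 8 - 5 = 3)
12 + O*g(4) = 12 + 3*(-5) = 12 - 15 = -3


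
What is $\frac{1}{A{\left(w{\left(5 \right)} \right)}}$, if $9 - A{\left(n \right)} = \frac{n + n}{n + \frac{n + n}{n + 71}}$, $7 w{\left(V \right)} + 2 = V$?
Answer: $\frac{257}{1813} \approx 0.14175$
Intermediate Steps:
$w{\left(V \right)} = - \frac{2}{7} + \frac{V}{7}$
$A{\left(n \right)} = 9 - \frac{2 n}{n + \frac{2 n}{71 + n}}$ ($A{\left(n \right)} = 9 - \frac{n + n}{n + \frac{n + n}{n + 71}} = 9 - \frac{2 n}{n + \frac{2 n}{71 + n}}$)
$\frac{1}{A{\left(w{\left(5 \right)} \right)}} = \frac{1}{\frac{1}{73 + \left(- \frac{2}{7} + \frac{1}{7} \cdot 5\right)} \left(515 + 7 \left(- \frac{2}{7} + \frac{1}{7} \cdot 5\right)\right)} = \frac{1}{\frac{1}{73 + \left(- \frac{2}{7} + \frac{5}{7}\right)} \left(515 + 7 \left(- \frac{2}{7} + \frac{5}{7}\right)\right)} = \frac{1}{\frac{1}{73 + \frac{3}{7}} \left(515 + 7 \cdot \frac{3}{7}\right)} = \frac{1}{\frac{1}{\frac{514}{7}} \left(515 + 3\right)} = \frac{1}{\frac{7}{514} \cdot 518} = \frac{1}{\frac{1813}{257}} = \frac{257}{1813}$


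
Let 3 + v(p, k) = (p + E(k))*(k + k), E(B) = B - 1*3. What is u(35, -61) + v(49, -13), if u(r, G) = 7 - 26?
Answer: -880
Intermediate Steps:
u(r, G) = -19
E(B) = -3 + B (E(B) = B - 3 = -3 + B)
v(p, k) = -3 + 2*k*(-3 + k + p) (v(p, k) = -3 + (p + (-3 + k))*(k + k) = -3 + (-3 + k + p)*(2*k) = -3 + 2*k*(-3 + k + p))
u(35, -61) + v(49, -13) = -19 + (-3 + 2*(-13)*49 + 2*(-13)*(-3 - 13)) = -19 + (-3 - 1274 + 2*(-13)*(-16)) = -19 + (-3 - 1274 + 416) = -19 - 861 = -880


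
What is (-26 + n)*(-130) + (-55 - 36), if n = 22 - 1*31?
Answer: 4459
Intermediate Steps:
n = -9 (n = 22 - 31 = -9)
(-26 + n)*(-130) + (-55 - 36) = (-26 - 9)*(-130) + (-55 - 36) = -35*(-130) - 91 = 4550 - 91 = 4459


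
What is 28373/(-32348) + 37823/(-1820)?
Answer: -79696079/3679585 ≈ -21.659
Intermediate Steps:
28373/(-32348) + 37823/(-1820) = 28373*(-1/32348) + 37823*(-1/1820) = -28373/32348 - 37823/1820 = -79696079/3679585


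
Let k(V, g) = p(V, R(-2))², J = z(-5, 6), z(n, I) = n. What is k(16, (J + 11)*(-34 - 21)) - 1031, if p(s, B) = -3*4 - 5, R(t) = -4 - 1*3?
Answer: -742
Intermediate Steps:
J = -5
R(t) = -7 (R(t) = -4 - 3 = -7)
p(s, B) = -17 (p(s, B) = -12 - 5 = -17)
k(V, g) = 289 (k(V, g) = (-17)² = 289)
k(16, (J + 11)*(-34 - 21)) - 1031 = 289 - 1031 = -742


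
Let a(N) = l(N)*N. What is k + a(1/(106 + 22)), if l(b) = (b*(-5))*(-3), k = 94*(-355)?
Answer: -546734065/16384 ≈ -33370.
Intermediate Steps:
k = -33370
l(b) = 15*b (l(b) = -5*b*(-3) = 15*b)
a(N) = 15*N**2 (a(N) = (15*N)*N = 15*N**2)
k + a(1/(106 + 22)) = -33370 + 15*(1/(106 + 22))**2 = -33370 + 15*(1/128)**2 = -33370 + 15*(1/16384) = -33370 + 15/16384 = -546734065/16384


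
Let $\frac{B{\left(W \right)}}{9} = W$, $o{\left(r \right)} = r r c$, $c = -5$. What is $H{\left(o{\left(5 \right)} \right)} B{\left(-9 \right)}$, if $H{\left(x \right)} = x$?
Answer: $10125$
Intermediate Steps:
$o{\left(r \right)} = - 5 r^{2}$ ($o{\left(r \right)} = r r \left(-5\right) = r^{2} \left(-5\right) = - 5 r^{2}$)
$B{\left(W \right)} = 9 W$
$H{\left(o{\left(5 \right)} \right)} B{\left(-9 \right)} = - 5 \cdot 5^{2} \cdot 9 \left(-9\right) = \left(-5\right) 25 \left(-81\right) = \left(-125\right) \left(-81\right) = 10125$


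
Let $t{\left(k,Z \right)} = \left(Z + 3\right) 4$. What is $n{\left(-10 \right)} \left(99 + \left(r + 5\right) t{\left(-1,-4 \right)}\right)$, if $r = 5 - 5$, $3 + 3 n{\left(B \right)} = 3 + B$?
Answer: $- \frac{790}{3} \approx -263.33$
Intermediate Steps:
$n{\left(B \right)} = \frac{B}{3}$ ($n{\left(B \right)} = -1 + \frac{3 + B}{3} = -1 + \left(1 + \frac{B}{3}\right) = \frac{B}{3}$)
$r = 0$
$t{\left(k,Z \right)} = 12 + 4 Z$ ($t{\left(k,Z \right)} = \left(3 + Z\right) 4 = 12 + 4 Z$)
$n{\left(-10 \right)} \left(99 + \left(r + 5\right) t{\left(-1,-4 \right)}\right) = \frac{1}{3} \left(-10\right) \left(99 + \left(0 + 5\right) \left(12 + 4 \left(-4\right)\right)\right) = - \frac{10 \left(99 + 5 \left(12 - 16\right)\right)}{3} = - \frac{10 \left(99 + 5 \left(-4\right)\right)}{3} = - \frac{10 \left(99 - 20\right)}{3} = \left(- \frac{10}{3}\right) 79 = - \frac{790}{3}$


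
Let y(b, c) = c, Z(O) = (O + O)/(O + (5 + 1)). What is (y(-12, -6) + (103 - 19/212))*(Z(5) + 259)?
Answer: 58738155/2332 ≈ 25188.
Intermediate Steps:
Z(O) = 2*O/(6 + O) (Z(O) = (2*O)/(O + 6) = (2*O)/(6 + O) = 2*O/(6 + O))
(y(-12, -6) + (103 - 19/212))*(Z(5) + 259) = (-6 + (103 - 19/212))*(2*5/(6 + 5) + 259) = (-6 + (103 - 19/212))*(2*5/11 + 259) = (-6 + (103 - 1*19/212))*(2*5*(1/11) + 259) = (-6 + (103 - 19/212))*(10/11 + 259) = (-6 + 21817/212)*(2859/11) = (20545/212)*(2859/11) = 58738155/2332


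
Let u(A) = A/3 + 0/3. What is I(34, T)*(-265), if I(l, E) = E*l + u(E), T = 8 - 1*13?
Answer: 136475/3 ≈ 45492.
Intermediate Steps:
u(A) = A/3 (u(A) = A*(⅓) + 0*(⅓) = A/3 + 0 = A/3)
T = -5 (T = 8 - 13 = -5)
I(l, E) = E/3 + E*l (I(l, E) = E*l + E/3 = E/3 + E*l)
I(34, T)*(-265) = -5*(⅓ + 34)*(-265) = -5*103/3*(-265) = -515/3*(-265) = 136475/3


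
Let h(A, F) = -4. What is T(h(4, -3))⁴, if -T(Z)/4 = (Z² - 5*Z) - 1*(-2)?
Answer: 533794816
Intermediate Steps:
T(Z) = -8 - 4*Z² + 20*Z (T(Z) = -4*((Z² - 5*Z) - 1*(-2)) = -4*((Z² - 5*Z) + 2) = -4*(2 + Z² - 5*Z) = -8 - 4*Z² + 20*Z)
T(h(4, -3))⁴ = (-8 - 4*(-4)² + 20*(-4))⁴ = (-8 - 4*16 - 80)⁴ = (-8 - 64 - 80)⁴ = (-152)⁴ = 533794816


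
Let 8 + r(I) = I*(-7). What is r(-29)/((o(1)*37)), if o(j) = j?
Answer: 195/37 ≈ 5.2703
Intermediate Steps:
r(I) = -8 - 7*I (r(I) = -8 + I*(-7) = -8 - 7*I)
r(-29)/((o(1)*37)) = (-8 - 7*(-29))/((1*37)) = (-8 + 203)/37 = 195*(1/37) = 195/37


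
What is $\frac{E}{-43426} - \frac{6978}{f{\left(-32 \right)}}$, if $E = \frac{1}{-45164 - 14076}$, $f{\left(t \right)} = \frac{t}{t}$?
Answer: $- \frac{17951297442719}{2572556240} \approx -6978.0$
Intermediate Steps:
$f{\left(t \right)} = 1$
$E = - \frac{1}{59240}$ ($E = \frac{1}{-59240} = - \frac{1}{59240} \approx -1.688 \cdot 10^{-5}$)
$\frac{E}{-43426} - \frac{6978}{f{\left(-32 \right)}} = - \frac{1}{59240 \left(-43426\right)} - \frac{6978}{1} = \left(- \frac{1}{59240}\right) \left(- \frac{1}{43426}\right) - 6978 = \frac{1}{2572556240} - 6978 = - \frac{17951297442719}{2572556240}$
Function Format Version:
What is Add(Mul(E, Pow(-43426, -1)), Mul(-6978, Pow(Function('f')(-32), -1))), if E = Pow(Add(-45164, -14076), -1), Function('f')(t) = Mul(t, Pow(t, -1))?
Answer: Rational(-17951297442719, 2572556240) ≈ -6978.0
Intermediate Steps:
Function('f')(t) = 1
E = Rational(-1, 59240) (E = Pow(-59240, -1) = Rational(-1, 59240) ≈ -1.6880e-5)
Add(Mul(E, Pow(-43426, -1)), Mul(-6978, Pow(Function('f')(-32), -1))) = Add(Mul(Rational(-1, 59240), Pow(-43426, -1)), Mul(-6978, Pow(1, -1))) = Add(Mul(Rational(-1, 59240), Rational(-1, 43426)), Mul(-6978, 1)) = Add(Rational(1, 2572556240), -6978) = Rational(-17951297442719, 2572556240)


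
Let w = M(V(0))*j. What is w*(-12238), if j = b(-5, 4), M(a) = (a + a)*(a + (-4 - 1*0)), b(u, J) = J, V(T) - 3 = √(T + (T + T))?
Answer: 293712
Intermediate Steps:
V(T) = 3 + √3*√T (V(T) = 3 + √(T + (T + T)) = 3 + √(T + 2*T) = 3 + √(3*T) = 3 + √3*√T)
M(a) = 2*a*(-4 + a) (M(a) = (2*a)*(a + (-4 + 0)) = (2*a)*(a - 4) = (2*a)*(-4 + a) = 2*a*(-4 + a))
j = 4
w = -24 (w = (2*(3 + √3*√0)*(-4 + (3 + √3*√0)))*4 = (2*(3 + √3*0)*(-4 + (3 + √3*0)))*4 = (2*(3 + 0)*(-4 + (3 + 0)))*4 = (2*3*(-4 + 3))*4 = (2*3*(-1))*4 = -6*4 = -24)
w*(-12238) = -24*(-12238) = 293712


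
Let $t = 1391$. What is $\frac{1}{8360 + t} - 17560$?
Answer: $- \frac{171227559}{9751} \approx -17560.0$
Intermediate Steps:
$\frac{1}{8360 + t} - 17560 = \frac{1}{8360 + 1391} - 17560 = \frac{1}{9751} - 17560 = - \frac{171227559}{9751}$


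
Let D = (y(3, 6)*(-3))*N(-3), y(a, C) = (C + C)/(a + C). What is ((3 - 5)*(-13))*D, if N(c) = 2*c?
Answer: 624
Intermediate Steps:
y(a, C) = 2*C/(C + a) (y(a, C) = (2*C)/(C + a) = 2*C/(C + a))
D = 24 (D = ((2*6/(6 + 3))*(-3))*(2*(-3)) = ((2*6/9)*(-3))*(-6) = ((2*6*(1/9))*(-3))*(-6) = ((4/3)*(-3))*(-6) = -4*(-6) = 24)
((3 - 5)*(-13))*D = ((3 - 5)*(-13))*24 = -2*(-13)*24 = 26*24 = 624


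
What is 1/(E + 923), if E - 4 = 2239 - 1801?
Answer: 1/1365 ≈ 0.00073260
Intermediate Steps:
E = 442 (E = 4 + (2239 - 1801) = 4 + 438 = 442)
1/(E + 923) = 1/(442 + 923) = 1/1365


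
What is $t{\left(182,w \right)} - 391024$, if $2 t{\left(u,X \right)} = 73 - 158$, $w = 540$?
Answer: $- \frac{782133}{2} \approx -3.9107 \cdot 10^{5}$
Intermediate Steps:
$t{\left(u,X \right)} = - \frac{85}{2}$ ($t{\left(u,X \right)} = \frac{73 - 158}{2} = \frac{1}{2} \left(-85\right) = - \frac{85}{2}$)
$t{\left(182,w \right)} - 391024 = - \frac{85}{2} - 391024 = - \frac{782133}{2}$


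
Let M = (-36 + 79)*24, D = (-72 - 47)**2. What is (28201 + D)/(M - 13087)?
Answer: -42362/12055 ≈ -3.5141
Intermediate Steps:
D = 14161 (D = (-119)**2 = 14161)
M = 1032 (M = 43*24 = 1032)
(28201 + D)/(M - 13087) = (28201 + 14161)/(1032 - 13087) = 42362/(-12055) = 42362*(-1/12055) = -42362/12055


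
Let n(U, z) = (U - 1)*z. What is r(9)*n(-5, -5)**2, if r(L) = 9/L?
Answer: 900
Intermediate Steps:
n(U, z) = z*(-1 + U) (n(U, z) = (-1 + U)*z = z*(-1 + U))
r(9)*n(-5, -5)**2 = (9/9)*(-5*(-1 - 5))**2 = (9*(1/9))*(-5*(-6))**2 = 1*30**2 = 1*900 = 900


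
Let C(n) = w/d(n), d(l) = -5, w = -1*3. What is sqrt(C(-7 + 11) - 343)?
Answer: 4*I*sqrt(535)/5 ≈ 18.504*I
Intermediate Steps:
w = -3
C(n) = 3/5 (C(n) = -3/(-5) = -3*(-1/5) = 3/5)
sqrt(C(-7 + 11) - 343) = sqrt(3/5 - 343) = sqrt(-1712/5) = 4*I*sqrt(535)/5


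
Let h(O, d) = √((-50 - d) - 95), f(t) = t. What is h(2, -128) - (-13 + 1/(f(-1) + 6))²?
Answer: -4096/25 + I*√17 ≈ -163.84 + 4.1231*I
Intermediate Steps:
h(O, d) = √(-145 - d)
h(2, -128) - (-13 + 1/(f(-1) + 6))² = √(-145 - 1*(-128)) - (-13 + 1/(-1 + 6))² = √(-145 + 128) - (-13 + 1/5)² = √(-17) - (-13 + ⅕)² = I*√17 - (-64/5)² = I*√17 - 1*4096/25 = I*√17 - 4096/25 = -4096/25 + I*√17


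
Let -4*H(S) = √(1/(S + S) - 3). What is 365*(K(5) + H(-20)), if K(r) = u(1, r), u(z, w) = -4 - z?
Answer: -1825 - 803*I*√10/16 ≈ -1825.0 - 158.71*I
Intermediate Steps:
K(r) = -5 (K(r) = -4 - 1*1 = -4 - 1 = -5)
H(S) = -√(-3 + 1/(2*S))/4 (H(S) = -√(1/(S + S) - 3)/4 = -√(1/(2*S) - 3)/4 = -√(-3 + 1/(2*S))/4)
365*(K(5) + H(-20)) = 365*(-5 - √(-12 + 2/(-20))/8) = 365*(-5 - √(-12 + 2*(-1/20))/8) = 365*(-5 - √(-12 - ⅒)/8) = 365*(-5 - 11*I*√10/80) = -1825 - 803*I*√10/16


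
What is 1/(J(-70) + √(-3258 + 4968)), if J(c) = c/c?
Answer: -1/1709 + 3*√190/1709 ≈ 0.023612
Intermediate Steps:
J(c) = 1
1/(J(-70) + √(-3258 + 4968)) = 1/(1 + √(-3258 + 4968)) = 1/(1 + √1710) = 1/(1 + 3*√190)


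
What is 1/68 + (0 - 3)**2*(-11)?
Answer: -6731/68 ≈ -98.985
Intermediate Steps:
1/68 + (0 - 3)**2*(-11) = 1/68 + (-3)**2*(-11) = 1/68 + 9*(-11) = 1/68 - 99 = -6731/68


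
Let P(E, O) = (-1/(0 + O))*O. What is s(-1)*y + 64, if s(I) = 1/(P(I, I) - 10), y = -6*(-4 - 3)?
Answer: 662/11 ≈ 60.182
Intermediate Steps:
y = 42 (y = -6*(-7) = 42)
P(E, O) = -1 (P(E, O) = (-1/O)*O = -1)
s(I) = -1/11 (s(I) = 1/(-1 - 10) = 1/(-11) = -1/11)
s(-1)*y + 64 = -1/11*42 + 64 = -42/11 + 64 = 662/11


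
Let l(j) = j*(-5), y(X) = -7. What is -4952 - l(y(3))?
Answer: -4987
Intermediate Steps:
l(j) = -5*j
-4952 - l(y(3)) = -4952 - (-5)*(-7) = -4952 - 1*35 = -4952 - 35 = -4987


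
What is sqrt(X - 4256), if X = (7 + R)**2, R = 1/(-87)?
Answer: 20*I*sqrt(79610)/87 ≈ 64.863*I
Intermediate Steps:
R = -1/87 ≈ -0.011494
X = 369664/7569 (X = (7 - 1/87)**2 = (608/87)**2 = 369664/7569 ≈ 48.839)
sqrt(X - 4256) = sqrt(369664/7569 - 4256) = sqrt(-31844000/7569) = 20*I*sqrt(79610)/87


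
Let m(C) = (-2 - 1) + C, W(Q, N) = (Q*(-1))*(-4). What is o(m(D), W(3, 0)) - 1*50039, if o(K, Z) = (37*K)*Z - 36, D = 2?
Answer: -50519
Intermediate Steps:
W(Q, N) = 4*Q (W(Q, N) = -Q*(-4) = 4*Q)
m(C) = -3 + C
o(K, Z) = -36 + 37*K*Z (o(K, Z) = 37*K*Z - 36 = -36 + 37*K*Z)
o(m(D), W(3, 0)) - 1*50039 = (-36 + 37*(-3 + 2)*(4*3)) - 1*50039 = (-36 + 37*(-1)*12) - 50039 = (-36 - 444) - 50039 = -480 - 50039 = -50519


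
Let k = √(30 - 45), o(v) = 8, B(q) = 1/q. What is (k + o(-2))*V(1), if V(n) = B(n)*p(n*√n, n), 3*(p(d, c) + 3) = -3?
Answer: -32 - 4*I*√15 ≈ -32.0 - 15.492*I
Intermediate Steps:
p(d, c) = -4 (p(d, c) = -3 + (⅓)*(-3) = -3 - 1 = -4)
k = I*√15 (k = √(-15) = I*√15 ≈ 3.873*I)
V(n) = -4/n
(k + o(-2))*V(1) = (I*√15 + 8)*(-4/1) = (8 + I*√15)*(-4*1) = (8 + I*√15)*(-4) = -32 - 4*I*√15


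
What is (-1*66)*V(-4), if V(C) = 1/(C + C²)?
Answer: -11/2 ≈ -5.5000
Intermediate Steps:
(-1*66)*V(-4) = (-1*66)*(1/((-4)*(1 - 4))) = -(-33)/(2*(-3)) = -(-33)*(-1)/(2*3) = -66*1/12 = -11/2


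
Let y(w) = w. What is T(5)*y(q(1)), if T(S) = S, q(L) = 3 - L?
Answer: 10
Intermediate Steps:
T(5)*y(q(1)) = 5*(3 - 1*1) = 5*(3 - 1) = 5*2 = 10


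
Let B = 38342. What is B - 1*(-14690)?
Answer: 53032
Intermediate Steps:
B - 1*(-14690) = 38342 - 1*(-14690) = 38342 + 14690 = 53032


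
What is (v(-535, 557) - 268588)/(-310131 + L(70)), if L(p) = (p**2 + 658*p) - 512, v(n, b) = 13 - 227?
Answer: 268802/259683 ≈ 1.0351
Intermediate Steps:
v(n, b) = -214
L(p) = -512 + p**2 + 658*p
(v(-535, 557) - 268588)/(-310131 + L(70)) = (-214 - 268588)/(-310131 + (-512 + 70**2 + 658*70)) = -268802/(-310131 + (-512 + 4900 + 46060)) = -268802/(-310131 + 50448) = -268802/(-259683) = -268802*(-1/259683) = 268802/259683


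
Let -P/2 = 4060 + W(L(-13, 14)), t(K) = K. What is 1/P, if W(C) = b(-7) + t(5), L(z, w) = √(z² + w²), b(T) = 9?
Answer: -1/8148 ≈ -0.00012273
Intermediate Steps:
L(z, w) = √(w² + z²)
W(C) = 14 (W(C) = 9 + 5 = 14)
P = -8148 (P = -2*(4060 + 14) = -2*4074 = -8148)
1/P = 1/(-8148) = -1/8148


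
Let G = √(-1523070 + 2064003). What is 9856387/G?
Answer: 9856387*√540933/540933 ≈ 13401.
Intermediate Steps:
G = √540933 ≈ 735.48
9856387/G = 9856387/(√540933) = 9856387*(√540933/540933) = 9856387*√540933/540933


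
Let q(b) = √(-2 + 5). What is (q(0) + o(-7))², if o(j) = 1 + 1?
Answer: (2 + √3)² ≈ 13.928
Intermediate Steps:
o(j) = 2
q(b) = √3
(q(0) + o(-7))² = (√3 + 2)² = (2 + √3)²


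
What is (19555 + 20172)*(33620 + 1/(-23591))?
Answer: 31508652428613/23591 ≈ 1.3356e+9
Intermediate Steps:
(19555 + 20172)*(33620 + 1/(-23591)) = 39727*(33620 - 1/23591) = 39727*(793129419/23591) = 31508652428613/23591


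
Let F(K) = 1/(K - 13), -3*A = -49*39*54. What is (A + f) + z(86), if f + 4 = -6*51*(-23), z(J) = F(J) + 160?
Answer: 3036217/73 ≈ 41592.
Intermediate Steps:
A = 34398 (A = -(-49*39)*54/3 = -(-637)*54 = -⅓*(-103194) = 34398)
F(K) = 1/(-13 + K)
z(J) = 160 + 1/(-13 + J) (z(J) = 1/(-13 + J) + 160 = 160 + 1/(-13 + J))
f = 7034 (f = -4 - 6*51*(-23) = -4 - 306*(-23) = -4 + 7038 = 7034)
(A + f) + z(86) = (34398 + 7034) + (-2079 + 160*86)/(-13 + 86) = 41432 + (-2079 + 13760)/73 = 41432 + (1/73)*11681 = 41432 + 11681/73 = 3036217/73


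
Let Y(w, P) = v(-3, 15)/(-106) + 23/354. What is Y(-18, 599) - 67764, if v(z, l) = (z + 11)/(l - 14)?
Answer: -1271388365/18762 ≈ -67764.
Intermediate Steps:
v(z, l) = (11 + z)/(-14 + l)
Y(w, P) = -197/18762 (Y(w, P) = ((11 - 3)/(-14 + 15))/(-106) + 23/354 = (8/1)*(-1/106) + 23*(1/354) = (1*8)*(-1/106) + 23/354 = 8*(-1/106) + 23/354 = -4/53 + 23/354 = -197/18762)
Y(-18, 599) - 67764 = -197/18762 - 67764 = -1271388365/18762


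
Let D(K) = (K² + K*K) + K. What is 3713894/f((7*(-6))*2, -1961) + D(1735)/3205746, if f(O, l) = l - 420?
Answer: -3963820670813/2544293742 ≈ -1557.9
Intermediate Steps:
D(K) = K + 2*K² (D(K) = (K² + K²) + K = 2*K² + K = K + 2*K²)
f(O, l) = -420 + l
3713894/f((7*(-6))*2, -1961) + D(1735)/3205746 = 3713894/(-420 - 1961) + (1735*(1 + 2*1735))/3205746 = 3713894/(-2381) + (1735*(1 + 3470))*(1/3205746) = 3713894*(-1/2381) + (1735*3471)*(1/3205746) = -3713894/2381 + 6022185*(1/3205746) = -3713894/2381 + 2007395/1068582 = -3963820670813/2544293742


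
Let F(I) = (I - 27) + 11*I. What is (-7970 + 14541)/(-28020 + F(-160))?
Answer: -6571/29967 ≈ -0.21927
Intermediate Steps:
F(I) = -27 + 12*I (F(I) = (-27 + I) + 11*I = -27 + 12*I)
(-7970 + 14541)/(-28020 + F(-160)) = (-7970 + 14541)/(-28020 + (-27 + 12*(-160))) = 6571/(-28020 + (-27 - 1920)) = 6571/(-28020 - 1947) = 6571/(-29967) = 6571*(-1/29967) = -6571/29967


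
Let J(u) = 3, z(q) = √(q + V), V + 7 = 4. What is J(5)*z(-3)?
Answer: 3*I*√6 ≈ 7.3485*I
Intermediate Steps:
V = -3 (V = -7 + 4 = -3)
z(q) = √(-3 + q) (z(q) = √(q - 3) = √(-3 + q))
J(5)*z(-3) = 3*√(-3 - 3) = 3*√(-6) = 3*(I*√6) = 3*I*√6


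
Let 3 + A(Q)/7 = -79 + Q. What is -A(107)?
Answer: -175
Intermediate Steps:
A(Q) = -574 + 7*Q (A(Q) = -21 + 7*(-79 + Q) = -21 + (-553 + 7*Q) = -574 + 7*Q)
-A(107) = -(-574 + 7*107) = -(-574 + 749) = -1*175 = -175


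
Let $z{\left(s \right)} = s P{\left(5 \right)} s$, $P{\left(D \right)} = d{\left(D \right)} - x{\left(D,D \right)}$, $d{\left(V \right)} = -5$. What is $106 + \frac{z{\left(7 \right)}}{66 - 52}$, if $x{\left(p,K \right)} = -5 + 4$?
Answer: $92$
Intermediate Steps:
$x{\left(p,K \right)} = -1$
$P{\left(D \right)} = -4$ ($P{\left(D \right)} = -5 - -1 = -5 + 1 = -4$)
$z{\left(s \right)} = - 4 s^{2}$ ($z{\left(s \right)} = s \left(-4\right) s = - 4 s s = - 4 s^{2}$)
$106 + \frac{z{\left(7 \right)}}{66 - 52} = 106 + \frac{\left(-4\right) 7^{2}}{66 - 52} = 106 + \frac{\left(-4\right) 49}{14} = 106 - 14 = 92$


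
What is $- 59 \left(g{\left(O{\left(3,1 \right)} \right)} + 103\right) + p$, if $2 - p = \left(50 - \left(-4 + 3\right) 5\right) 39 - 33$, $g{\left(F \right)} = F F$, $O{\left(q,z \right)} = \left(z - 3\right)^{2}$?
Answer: $-9131$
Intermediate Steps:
$O{\left(q,z \right)} = \left(-3 + z\right)^{2}$
$g{\left(F \right)} = F^{2}$
$p = -2110$ ($p = 2 - \left(\left(50 - \left(-4 + 3\right) 5\right) 39 - 33\right) = 2 - \left(\left(50 - \left(-1\right) 5\right) 39 - 33\right) = 2 - \left(\left(50 - -5\right) 39 - 33\right) = 2 - \left(\left(50 + 5\right) 39 - 33\right) = 2 - \left(55 \cdot 39 - 33\right) = 2 - \left(2145 - 33\right) = 2 - 2112 = -2110$)
$- 59 \left(g{\left(O{\left(3,1 \right)} \right)} + 103\right) + p = - 59 \left(\left(\left(-3 + 1\right)^{2}\right)^{2} + 103\right) - 2110 = - 59 \left(\left(\left(-2\right)^{2}\right)^{2} + 103\right) - 2110 = - 59 \left(4^{2} + 103\right) - 2110 = - 59 \left(16 + 103\right) - 2110 = \left(-59\right) 119 - 2110 = -7021 - 2110 = -9131$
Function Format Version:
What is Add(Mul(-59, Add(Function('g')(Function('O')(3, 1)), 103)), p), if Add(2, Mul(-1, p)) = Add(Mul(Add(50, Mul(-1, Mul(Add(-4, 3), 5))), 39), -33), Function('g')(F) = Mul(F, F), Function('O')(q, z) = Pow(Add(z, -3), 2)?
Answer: -9131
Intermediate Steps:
Function('O')(q, z) = Pow(Add(-3, z), 2)
Function('g')(F) = Pow(F, 2)
p = -2110 (p = Add(2, Mul(-1, Add(Mul(Add(50, Mul(-1, Mul(Add(-4, 3), 5))), 39), -33))) = Add(2, Mul(-1, Add(Mul(Add(50, Mul(-1, Mul(-1, 5))), 39), -33))) = Add(2, Mul(-1, Add(Mul(Add(50, Mul(-1, -5)), 39), -33))) = Add(2, Mul(-1, Add(Mul(Add(50, 5), 39), -33))) = Add(2, Mul(-1, Add(Mul(55, 39), -33))) = Add(2, Mul(-1, Add(2145, -33))) = Add(2, Mul(-1, 2112)) = Add(2, -2112) = -2110)
Add(Mul(-59, Add(Function('g')(Function('O')(3, 1)), 103)), p) = Add(Mul(-59, Add(Pow(Pow(Add(-3, 1), 2), 2), 103)), -2110) = Add(Mul(-59, Add(Pow(Pow(-2, 2), 2), 103)), -2110) = Add(Mul(-59, Add(Pow(4, 2), 103)), -2110) = Add(Mul(-59, Add(16, 103)), -2110) = Add(Mul(-59, 119), -2110) = Add(-7021, -2110) = -9131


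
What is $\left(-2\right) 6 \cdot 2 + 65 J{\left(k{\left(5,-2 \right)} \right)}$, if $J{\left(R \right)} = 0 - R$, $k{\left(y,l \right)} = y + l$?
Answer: $-219$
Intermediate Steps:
$k{\left(y,l \right)} = l + y$
$J{\left(R \right)} = - R$
$\left(-2\right) 6 \cdot 2 + 65 J{\left(k{\left(5,-2 \right)} \right)} = \left(-2\right) 6 \cdot 2 + 65 \left(- (-2 + 5)\right) = \left(-12\right) 2 + 65 \left(\left(-1\right) 3\right) = -24 + 65 \left(-3\right) = -24 - 195 = -219$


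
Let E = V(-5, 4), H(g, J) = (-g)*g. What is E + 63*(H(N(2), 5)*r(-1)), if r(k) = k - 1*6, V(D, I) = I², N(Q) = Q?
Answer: 1780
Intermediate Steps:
H(g, J) = -g²
r(k) = -6 + k (r(k) = k - 6 = -6 + k)
E = 16 (E = 4² = 16)
E + 63*(H(N(2), 5)*r(-1)) = 16 + 63*((-1*2²)*(-6 - 1)) = 16 + 63*(-1*4*(-7)) = 16 + 63*(-4*(-7)) = 16 + 63*28 = 16 + 1764 = 1780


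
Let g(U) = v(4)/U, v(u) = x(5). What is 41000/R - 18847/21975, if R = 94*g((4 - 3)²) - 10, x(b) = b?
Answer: 44615269/505425 ≈ 88.273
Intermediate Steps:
v(u) = 5
g(U) = 5/U
R = 460 (R = 94*(5/((4 - 3)²)) - 10 = 94*(5/(1²)) - 10 = 94*(5/1) - 10 = 94*(5*1) - 10 = 94*5 - 10 = 470 - 10 = 460)
41000/R - 18847/21975 = 41000/460 - 18847/21975 = 41000*(1/460) - 18847*1/21975 = 2050/23 - 18847/21975 = 44615269/505425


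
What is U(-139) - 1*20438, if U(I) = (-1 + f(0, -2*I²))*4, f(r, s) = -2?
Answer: -20450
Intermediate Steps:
U(I) = -12 (U(I) = (-1 - 2)*4 = -3*4 = -12)
U(-139) - 1*20438 = -12 - 1*20438 = -12 - 20438 = -20450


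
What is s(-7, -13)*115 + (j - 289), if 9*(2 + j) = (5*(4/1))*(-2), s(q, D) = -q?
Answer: 4586/9 ≈ 509.56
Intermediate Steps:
j = -58/9 (j = -2 + ((5*(4/1))*(-2))/9 = -2 + ((5*(4*1))*(-2))/9 = -2 + ((5*4)*(-2))/9 = -2 + (20*(-2))/9 = -2 + (⅑)*(-40) = -2 - 40/9 = -58/9 ≈ -6.4444)
s(-7, -13)*115 + (j - 289) = -1*(-7)*115 + (-58/9 - 289) = 7*115 - 2659/9 = 805 - 2659/9 = 4586/9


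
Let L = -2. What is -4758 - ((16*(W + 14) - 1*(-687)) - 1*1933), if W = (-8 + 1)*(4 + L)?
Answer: -3512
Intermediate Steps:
W = -14 (W = (-8 + 1)*(4 - 2) = -7*2 = -14)
-4758 - ((16*(W + 14) - 1*(-687)) - 1*1933) = -4758 - ((16*(-14 + 14) - 1*(-687)) - 1*1933) = -4758 - ((16*0 + 687) - 1933) = -4758 - ((0 + 687) - 1933) = -4758 - (687 - 1933) = -4758 - 1*(-1246) = -4758 + 1246 = -3512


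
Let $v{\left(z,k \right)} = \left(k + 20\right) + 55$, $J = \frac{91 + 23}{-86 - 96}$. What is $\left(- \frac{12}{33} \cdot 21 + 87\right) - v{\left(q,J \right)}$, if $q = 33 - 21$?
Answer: $\frac{4995}{1001} \approx 4.99$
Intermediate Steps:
$J = - \frac{57}{91}$ ($J = \frac{114}{-182} = 114 \left(- \frac{1}{182}\right) = - \frac{57}{91} \approx -0.62637$)
$q = 12$ ($q = 33 - 21 = 12$)
$v{\left(z,k \right)} = 75 + k$ ($v{\left(z,k \right)} = \left(20 + k\right) + 55 = 75 + k$)
$\left(- \frac{12}{33} \cdot 21 + 87\right) - v{\left(q,J \right)} = \left(- \frac{12}{33} \cdot 21 + 87\right) - \left(75 - \frac{57}{91}\right) = \left(\left(-12\right) \frac{1}{33} \cdot 21 + 87\right) - \frac{6768}{91} = \left(\left(- \frac{4}{11}\right) 21 + 87\right) - \frac{6768}{91} = \left(- \frac{84}{11} + 87\right) - \frac{6768}{91} = \frac{873}{11} - \frac{6768}{91} = \frac{4995}{1001}$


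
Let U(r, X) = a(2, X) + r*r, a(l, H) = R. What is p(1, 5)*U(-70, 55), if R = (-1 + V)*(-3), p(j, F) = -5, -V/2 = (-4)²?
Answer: -24995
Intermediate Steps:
V = -32 (V = -2*(-4)² = -2*16 = -32)
R = 99 (R = (-1 - 32)*(-3) = -33*(-3) = 99)
a(l, H) = 99
U(r, X) = 99 + r² (U(r, X) = 99 + r*r = 99 + r²)
p(1, 5)*U(-70, 55) = -5*(99 + (-70)²) = -5*(99 + 4900) = -5*4999 = -24995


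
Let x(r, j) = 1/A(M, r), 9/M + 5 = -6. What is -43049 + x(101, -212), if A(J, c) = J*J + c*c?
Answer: -53139771577/1234402 ≈ -43049.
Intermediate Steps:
M = -9/11 (M = 9/(-5 - 6) = 9/(-11) = 9*(-1/11) = -9/11 ≈ -0.81818)
A(J, c) = J² + c²
x(r, j) = 1/(81/121 + r²) (x(r, j) = 1/((-9/11)² + r²) = 1/(81/121 + r²))
-43049 + x(101, -212) = -43049 + 121/(81 + 121*101²) = -43049 + 121/(81 + 121*10201) = -43049 + 121/(81 + 1234321) = -43049 + 121/1234402 = -53139771577/1234402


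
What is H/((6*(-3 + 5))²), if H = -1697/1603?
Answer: -1697/230832 ≈ -0.0073517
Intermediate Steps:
H = -1697/1603 (H = -1697*1/1603 = -1697/1603 ≈ -1.0586)
H/((6*(-3 + 5))²) = -1697*1/(36*(-3 + 5)²)/1603 = -1697/(1603*((6*2)²)) = -1697/(1603*(12²)) = -1697/1603/144 = -1697/1603*1/144 = -1697/230832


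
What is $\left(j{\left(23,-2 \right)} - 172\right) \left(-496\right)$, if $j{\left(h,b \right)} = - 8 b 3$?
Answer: $61504$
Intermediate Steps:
$j{\left(h,b \right)} = - 24 b$ ($j{\left(h,b \right)} = - 8 \cdot 3 b = - 24 b$)
$\left(j{\left(23,-2 \right)} - 172\right) \left(-496\right) = \left(\left(-24\right) \left(-2\right) - 172\right) \left(-496\right) = \left(48 - 172\right) \left(-496\right) = \left(-124\right) \left(-496\right) = 61504$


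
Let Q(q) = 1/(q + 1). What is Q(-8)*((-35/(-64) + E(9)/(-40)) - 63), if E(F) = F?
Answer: 20057/2240 ≈ 8.9540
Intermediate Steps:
Q(q) = 1/(1 + q)
Q(-8)*((-35/(-64) + E(9)/(-40)) - 63) = ((-35/(-64) + 9/(-40)) - 63)/(1 - 8) = ((-35*(-1/64) + 9*(-1/40)) - 63)/(-7) = -((35/64 - 9/40) - 63)/7 = -(103/320 - 63)/7 = -⅐*(-20057/320) = 20057/2240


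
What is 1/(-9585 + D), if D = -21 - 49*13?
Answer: -1/10243 ≈ -9.7628e-5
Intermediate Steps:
D = -658 (D = -21 - 637 = -658)
1/(-9585 + D) = 1/(-9585 - 658) = 1/(-10243) = -1/10243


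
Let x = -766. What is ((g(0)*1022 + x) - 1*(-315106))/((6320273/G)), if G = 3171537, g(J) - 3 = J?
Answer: 1006664873022/6320273 ≈ 1.5928e+5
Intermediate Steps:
g(J) = 3 + J
((g(0)*1022 + x) - 1*(-315106))/((6320273/G)) = (((3 + 0)*1022 - 766) - 1*(-315106))/((6320273/3171537)) = ((3*1022 - 766) + 315106)/((6320273*(1/3171537))) = ((3066 - 766) + 315106)/(6320273/3171537) = (2300 + 315106)*(3171537/6320273) = 317406*(3171537/6320273) = 1006664873022/6320273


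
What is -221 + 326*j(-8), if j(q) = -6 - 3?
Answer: -3155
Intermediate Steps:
j(q) = -9
-221 + 326*j(-8) = -221 + 326*(-9) = -221 - 2934 = -3155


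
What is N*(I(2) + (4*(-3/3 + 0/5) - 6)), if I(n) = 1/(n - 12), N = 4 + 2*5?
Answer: -707/5 ≈ -141.40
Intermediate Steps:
N = 14 (N = 4 + 10 = 14)
I(n) = 1/(-12 + n)
N*(I(2) + (4*(-3/3 + 0/5) - 6)) = 14*(1/(-12 + 2) + (4*(-3/3 + 0/5) - 6)) = 14*(1/(-10) + (4*(-3*1/3 + 0*(1/5)) - 6)) = 14*(-1/10 + (4*(-1 + 0) - 6)) = 14*(-1/10 + (4*(-1) - 6)) = 14*(-1/10 + (-4 - 6)) = 14*(-1/10 - 10) = 14*(-101/10) = -707/5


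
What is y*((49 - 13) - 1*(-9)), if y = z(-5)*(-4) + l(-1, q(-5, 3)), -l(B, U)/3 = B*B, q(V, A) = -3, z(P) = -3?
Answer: 405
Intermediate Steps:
l(B, U) = -3*B² (l(B, U) = -3*B*B = -3*B²)
y = 9 (y = -3*(-4) - 3*(-1)² = 12 - 3*1 = 12 - 3 = 9)
y*((49 - 13) - 1*(-9)) = 9*((49 - 13) - 1*(-9)) = 9*(36 + 9) = 9*45 = 405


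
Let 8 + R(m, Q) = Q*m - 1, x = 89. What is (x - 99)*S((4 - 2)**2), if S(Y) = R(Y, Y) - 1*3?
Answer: -40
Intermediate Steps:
R(m, Q) = -9 + Q*m (R(m, Q) = -8 + (Q*m - 1) = -8 + (-1 + Q*m) = -9 + Q*m)
S(Y) = -12 + Y**2 (S(Y) = (-9 + Y*Y) - 1*3 = (-9 + Y**2) - 3 = -12 + Y**2)
(x - 99)*S((4 - 2)**2) = (89 - 99)*(-12 + ((4 - 2)**2)**2) = -10*(-12 + (2**2)**2) = -10*(-12 + 4**2) = -10*(-12 + 16) = -10*4 = -40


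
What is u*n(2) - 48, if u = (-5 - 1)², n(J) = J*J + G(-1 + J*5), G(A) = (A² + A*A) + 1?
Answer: 5964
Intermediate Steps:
G(A) = 1 + 2*A² (G(A) = (A² + A²) + 1 = 2*A² + 1 = 1 + 2*A²)
n(J) = 1 + J² + 2*(-1 + 5*J)² (n(J) = J*J + (1 + 2*(-1 + J*5)²) = J² + (1 + 2*(-1 + 5*J)²) = 1 + J² + 2*(-1 + 5*J)²)
u = 36 (u = (-6)² = 36)
u*n(2) - 48 = 36*(3 - 20*2 + 51*2²) - 48 = 36*(3 - 40 + 51*4) - 48 = 36*(3 - 40 + 204) - 48 = 36*167 - 48 = 6012 - 48 = 5964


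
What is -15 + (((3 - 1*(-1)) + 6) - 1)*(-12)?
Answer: -123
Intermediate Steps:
-15 + (((3 - 1*(-1)) + 6) - 1)*(-12) = -15 + (((3 + 1) + 6) - 1)*(-12) = -15 + ((4 + 6) - 1)*(-12) = -15 + (10 - 1)*(-12) = -15 + 9*(-12) = -15 - 108 = -123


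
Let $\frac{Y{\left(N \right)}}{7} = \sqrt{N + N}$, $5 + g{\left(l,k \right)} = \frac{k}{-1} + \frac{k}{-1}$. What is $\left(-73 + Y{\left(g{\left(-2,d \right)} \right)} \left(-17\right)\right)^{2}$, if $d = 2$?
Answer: $-249569 + 52122 i \sqrt{2} \approx -2.4957 \cdot 10^{5} + 73712.0 i$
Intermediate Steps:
$g{\left(l,k \right)} = -5 - 2 k$ ($g{\left(l,k \right)} = -5 + \left(\frac{k}{-1} + \frac{k}{-1}\right) = -5 + \left(k \left(-1\right) + k \left(-1\right)\right) = -5 - 2 k$)
$Y{\left(N \right)} = 7 \sqrt{2} \sqrt{N}$ ($Y{\left(N \right)} = 7 \sqrt{N + N} = 7 \sqrt{2 N} = 7 \sqrt{2} \sqrt{N}$)
$\left(-73 + Y{\left(g{\left(-2,d \right)} \right)} \left(-17\right)\right)^{2} = \left(-73 + 7 \sqrt{2} \sqrt{-5 - 4} \left(-17\right)\right)^{2} = \left(-73 + 7 \sqrt{2} \sqrt{-9} \left(-17\right)\right)^{2} = \left(-73 + 7 \sqrt{2} \cdot 3 i \left(-17\right)\right)^{2} = \left(-73 + 21 i \sqrt{2} \left(-17\right)\right)^{2} = \left(-73 - 357 i \sqrt{2}\right)^{2}$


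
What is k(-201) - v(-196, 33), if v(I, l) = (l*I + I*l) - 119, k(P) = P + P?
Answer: 12653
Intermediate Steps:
k(P) = 2*P
v(I, l) = -119 + 2*I*l (v(I, l) = (I*l + I*l) - 119 = 2*I*l - 119 = -119 + 2*I*l)
k(-201) - v(-196, 33) = 2*(-201) - (-119 + 2*(-196)*33) = -402 - (-119 - 12936) = -402 - 1*(-13055) = -402 + 13055 = 12653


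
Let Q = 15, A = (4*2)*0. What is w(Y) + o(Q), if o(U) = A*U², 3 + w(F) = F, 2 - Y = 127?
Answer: -128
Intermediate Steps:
Y = -125 (Y = 2 - 1*127 = 2 - 127 = -125)
w(F) = -3 + F
A = 0 (A = 8*0 = 0)
o(U) = 0 (o(U) = 0*U² = 0)
w(Y) + o(Q) = (-3 - 125) + 0 = -128 + 0 = -128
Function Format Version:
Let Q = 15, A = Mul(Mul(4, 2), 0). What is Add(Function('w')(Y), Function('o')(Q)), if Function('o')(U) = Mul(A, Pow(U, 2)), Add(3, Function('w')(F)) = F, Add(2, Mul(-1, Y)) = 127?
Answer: -128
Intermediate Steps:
Y = -125 (Y = Add(2, Mul(-1, 127)) = Add(2, -127) = -125)
Function('w')(F) = Add(-3, F)
A = 0 (A = Mul(8, 0) = 0)
Function('o')(U) = 0 (Function('o')(U) = Mul(0, Pow(U, 2)) = 0)
Add(Function('w')(Y), Function('o')(Q)) = Add(Add(-3, -125), 0) = Add(-128, 0) = -128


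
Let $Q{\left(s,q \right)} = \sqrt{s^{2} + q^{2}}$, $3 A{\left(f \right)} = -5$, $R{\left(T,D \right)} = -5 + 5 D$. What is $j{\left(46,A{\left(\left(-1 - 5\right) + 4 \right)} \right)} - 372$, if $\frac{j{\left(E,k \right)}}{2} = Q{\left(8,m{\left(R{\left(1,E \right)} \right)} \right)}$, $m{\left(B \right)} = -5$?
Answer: $-372 + 2 \sqrt{89} \approx -353.13$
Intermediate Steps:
$A{\left(f \right)} = - \frac{5}{3}$ ($A{\left(f \right)} = \frac{1}{3} \left(-5\right) = - \frac{5}{3}$)
$Q{\left(s,q \right)} = \sqrt{q^{2} + s^{2}}$
$j{\left(E,k \right)} = 2 \sqrt{89}$ ($j{\left(E,k \right)} = 2 \sqrt{\left(-5\right)^{2} + 8^{2}} = 2 \sqrt{25 + 64} = 2 \sqrt{89}$)
$j{\left(46,A{\left(\left(-1 - 5\right) + 4 \right)} \right)} - 372 = 2 \sqrt{89} - 372 = -372 + 2 \sqrt{89}$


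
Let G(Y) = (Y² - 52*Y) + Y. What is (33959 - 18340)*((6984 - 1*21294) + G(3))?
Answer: -225757026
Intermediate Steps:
G(Y) = Y² - 51*Y
(33959 - 18340)*((6984 - 1*21294) + G(3)) = (33959 - 18340)*((6984 - 1*21294) + 3*(-51 + 3)) = 15619*((6984 - 21294) + 3*(-48)) = 15619*(-14310 - 144) = 15619*(-14454) = -225757026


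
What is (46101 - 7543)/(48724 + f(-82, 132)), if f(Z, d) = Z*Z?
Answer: 19279/27724 ≈ 0.69539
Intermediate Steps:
f(Z, d) = Z²
(46101 - 7543)/(48724 + f(-82, 132)) = (46101 - 7543)/(48724 + (-82)²) = 38558/(48724 + 6724) = 38558/55448 = 38558*(1/55448) = 19279/27724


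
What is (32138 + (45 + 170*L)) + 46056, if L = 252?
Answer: 121079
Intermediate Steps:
(32138 + (45 + 170*L)) + 46056 = (32138 + (45 + 170*252)) + 46056 = (32138 + (45 + 42840)) + 46056 = (32138 + 42885) + 46056 = 75023 + 46056 = 121079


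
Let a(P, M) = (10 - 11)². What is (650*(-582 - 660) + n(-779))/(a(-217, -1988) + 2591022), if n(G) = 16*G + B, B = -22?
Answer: -819786/2591023 ≈ -0.31639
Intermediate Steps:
n(G) = -22 + 16*G (n(G) = 16*G - 22 = -22 + 16*G)
a(P, M) = 1 (a(P, M) = (-1)² = 1)
(650*(-582 - 660) + n(-779))/(a(-217, -1988) + 2591022) = (650*(-582 - 660) + (-22 + 16*(-779)))/(1 + 2591022) = (650*(-1242) + (-22 - 12464))/2591023 = (-807300 - 12486)*(1/2591023) = -819786*1/2591023 = -819786/2591023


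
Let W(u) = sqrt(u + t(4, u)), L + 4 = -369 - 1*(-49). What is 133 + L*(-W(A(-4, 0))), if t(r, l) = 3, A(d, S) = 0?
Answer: 133 + 324*sqrt(3) ≈ 694.18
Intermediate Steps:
L = -324 (L = -4 + (-369 - 1*(-49)) = -4 + (-369 + 49) = -4 - 320 = -324)
W(u) = sqrt(3 + u) (W(u) = sqrt(u + 3) = sqrt(3 + u))
133 + L*(-W(A(-4, 0))) = 133 - (-324)*sqrt(3 + 0) = 133 - (-324)*sqrt(3) = 133 + 324*sqrt(3)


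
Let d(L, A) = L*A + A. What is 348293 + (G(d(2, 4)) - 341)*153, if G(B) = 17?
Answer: 298721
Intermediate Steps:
d(L, A) = A + A*L (d(L, A) = A*L + A = A + A*L)
348293 + (G(d(2, 4)) - 341)*153 = 348293 + (17 - 341)*153 = 348293 - 324*153 = 348293 - 49572 = 298721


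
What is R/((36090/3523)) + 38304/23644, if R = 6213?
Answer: 43242641443/71109330 ≈ 608.12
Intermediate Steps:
R/((36090/3523)) + 38304/23644 = 6213/((36090/3523)) + 38304/23644 = 6213/((36090*(1/3523))) + 38304*(1/23644) = 6213/(36090/3523) + 9576/5911 = 6213*(3523/36090) + 9576/5911 = 7296133/12030 + 9576/5911 = 43242641443/71109330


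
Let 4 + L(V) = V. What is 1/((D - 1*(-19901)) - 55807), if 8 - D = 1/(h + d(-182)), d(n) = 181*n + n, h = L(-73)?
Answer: -33201/1191849497 ≈ -2.7857e-5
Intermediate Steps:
L(V) = -4 + V
h = -77 (h = -4 - 73 = -77)
d(n) = 182*n
D = 265609/33201 (D = 8 - 1/(-77 + 182*(-182)) = 8 - 1/(-77 - 33124) = 8 - 1/(-33201) = 8 - 1*(-1/33201) = 8 + 1/33201 = 265609/33201 ≈ 8.0000)
1/((D - 1*(-19901)) - 55807) = 1/((265609/33201 - 1*(-19901)) - 55807) = 1/((265609/33201 + 19901) - 55807) = 1/(660998710/33201 - 55807) = 1/(-1191849497/33201) = -33201/1191849497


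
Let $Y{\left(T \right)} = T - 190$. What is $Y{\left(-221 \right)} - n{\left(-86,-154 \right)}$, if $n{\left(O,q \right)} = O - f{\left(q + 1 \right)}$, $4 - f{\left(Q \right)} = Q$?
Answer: $-168$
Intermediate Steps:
$f{\left(Q \right)} = 4 - Q$
$Y{\left(T \right)} = -190 + T$
$n{\left(O,q \right)} = -3 + O + q$ ($n{\left(O,q \right)} = O - \left(4 - \left(q + 1\right)\right) = O - \left(4 - \left(1 + q\right)\right) = O - \left(3 - q\right) = O + \left(-3 + q\right) = -3 + O + q$)
$Y{\left(-221 \right)} - n{\left(-86,-154 \right)} = \left(-190 - 221\right) - \left(-3 - 86 - 154\right) = -411 - -243 = -411 + 243 = -168$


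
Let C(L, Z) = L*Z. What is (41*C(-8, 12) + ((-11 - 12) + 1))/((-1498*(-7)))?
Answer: -1979/5243 ≈ -0.37746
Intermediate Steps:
(41*C(-8, 12) + ((-11 - 12) + 1))/((-1498*(-7))) = (41*(-8*12) + ((-11 - 12) + 1))/((-1498*(-7))) = (41*(-96) + (-23 + 1))/10486 = (-3936 - 22)*(1/10486) = -3958*1/10486 = -1979/5243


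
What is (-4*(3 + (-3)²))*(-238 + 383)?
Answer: -6960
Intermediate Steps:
(-4*(3 + (-3)²))*(-238 + 383) = -4*(3 + 9)*145 = -4*12*145 = -48*145 = -6960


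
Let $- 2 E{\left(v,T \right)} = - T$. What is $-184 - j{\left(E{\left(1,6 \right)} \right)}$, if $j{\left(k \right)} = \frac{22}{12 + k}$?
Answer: $- \frac{2782}{15} \approx -185.47$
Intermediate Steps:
$E{\left(v,T \right)} = \frac{T}{2}$ ($E{\left(v,T \right)} = - \frac{\left(-1\right) T}{2} = \frac{T}{2}$)
$-184 - j{\left(E{\left(1,6 \right)} \right)} = -184 - \frac{22}{12 + \frac{1}{2} \cdot 6} = -184 - \frac{22}{12 + 3} = -184 - \frac{22}{15} = - \frac{2782}{15}$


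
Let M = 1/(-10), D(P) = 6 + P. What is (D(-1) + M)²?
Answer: 2401/100 ≈ 24.010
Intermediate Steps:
M = -⅒ ≈ -0.10000
(D(-1) + M)² = ((6 - 1) - ⅒)² = (5 - ⅒)² = (49/10)² = 2401/100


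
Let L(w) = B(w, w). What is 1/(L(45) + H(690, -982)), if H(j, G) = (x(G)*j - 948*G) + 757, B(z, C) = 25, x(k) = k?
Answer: 1/254138 ≈ 3.9349e-6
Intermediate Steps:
L(w) = 25
H(j, G) = 757 - 948*G + G*j (H(j, G) = (G*j - 948*G) + 757 = (-948*G + G*j) + 757 = 757 - 948*G + G*j)
1/(L(45) + H(690, -982)) = 1/(25 + (757 - 948*(-982) - 982*690)) = 1/(25 + (757 + 930936 - 677580)) = 1/(25 + 254113) = 1/254138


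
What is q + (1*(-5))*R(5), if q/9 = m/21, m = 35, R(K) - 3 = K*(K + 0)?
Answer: -125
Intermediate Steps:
R(K) = 3 + K**2 (R(K) = 3 + K*(K + 0) = 3 + K*K = 3 + K**2)
q = 15 (q = 9*(35/21) = 9*(35*(1/21)) = 9*(5/3) = 15)
q + (1*(-5))*R(5) = 15 + (1*(-5))*(3 + 5**2) = 15 - 5*(3 + 25) = 15 - 5*28 = 15 - 140 = -125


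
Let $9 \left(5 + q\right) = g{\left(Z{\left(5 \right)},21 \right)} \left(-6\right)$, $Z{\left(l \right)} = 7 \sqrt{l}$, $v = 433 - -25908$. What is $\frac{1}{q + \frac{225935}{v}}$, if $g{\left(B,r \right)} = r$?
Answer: $- \frac{26341}{274544} \approx -0.095945$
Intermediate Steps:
$v = 26341$ ($v = 433 + 25908 = 26341$)
$q = -19$ ($q = -5 + \frac{21 \left(-6\right)}{9} = -5 + \frac{1}{9} \left(-126\right) = -5 - 14 = -19$)
$\frac{1}{q + \frac{225935}{v}} = \frac{1}{-19 + \frac{225935}{26341}} = \frac{1}{- \frac{274544}{26341}} = - \frac{26341}{274544}$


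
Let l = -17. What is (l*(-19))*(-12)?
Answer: -3876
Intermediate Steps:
(l*(-19))*(-12) = -17*(-19)*(-12) = 323*(-12) = -3876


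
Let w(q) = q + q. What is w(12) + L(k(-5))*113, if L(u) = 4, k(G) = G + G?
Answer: 476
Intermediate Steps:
k(G) = 2*G
w(q) = 2*q
w(12) + L(k(-5))*113 = 2*12 + 4*113 = 24 + 452 = 476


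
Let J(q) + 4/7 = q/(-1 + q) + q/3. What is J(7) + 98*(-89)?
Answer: -122067/14 ≈ -8719.1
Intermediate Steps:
J(q) = -4/7 + q/3 + q/(-1 + q) (J(q) = -4/7 + (q/(-1 + q) + q/3) = -4/7 + (q/3 + q/(-1 + q)) = -4/7 + q/3 + q/(-1 + q))
J(7) + 98*(-89) = (12 + 2*7 + 7*7²)/(21*(-1 + 7)) + 98*(-89) = (1/21)*(12 + 14 + 7*49)/6 - 8722 = (1/21)*(⅙)*(12 + 14 + 343) - 8722 = (1/21)*(⅙)*369 - 8722 = 41/14 - 8722 = -122067/14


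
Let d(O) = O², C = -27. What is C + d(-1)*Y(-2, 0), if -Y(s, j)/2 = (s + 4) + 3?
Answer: -37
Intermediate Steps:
Y(s, j) = -14 - 2*s (Y(s, j) = -2*((s + 4) + 3) = -2*((4 + s) + 3) = -2*(7 + s) = -14 - 2*s)
C + d(-1)*Y(-2, 0) = -27 + (-1)²*(-14 - 2*(-2)) = -27 + 1*(-14 + 4) = -27 + 1*(-10) = -27 - 10 = -37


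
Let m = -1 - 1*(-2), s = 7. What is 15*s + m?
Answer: 106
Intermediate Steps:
m = 1 (m = -1 + 2 = 1)
15*s + m = 15*7 + 1 = 105 + 1 = 106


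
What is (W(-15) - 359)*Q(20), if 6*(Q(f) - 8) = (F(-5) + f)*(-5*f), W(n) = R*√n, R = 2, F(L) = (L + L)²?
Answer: 715128 - 3984*I*√15 ≈ 7.1513e+5 - 15430.0*I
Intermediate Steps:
F(L) = 4*L² (F(L) = (2*L)² = 4*L²)
W(n) = 2*√n
Q(f) = 8 - 5*f*(100 + f)/6 (Q(f) = 8 + ((4*(-5)² + f)*(-5*f))/6 = 8 + ((4*25 + f)*(-5*f))/6 = 8 + ((100 + f)*(-5*f))/6 = 8 + (-5*f*(100 + f))/6 = 8 - 5*f*(100 + f)/6)
(W(-15) - 359)*Q(20) = (2*√(-15) - 359)*(8 - 250/3*20 - ⅚*20²) = (2*(I*√15) - 359)*(8 - 5000/3 - ⅚*400) = (2*I*√15 - 359)*(8 - 5000/3 - 1000/3) = (-359 + 2*I*√15)*(-1992) = 715128 - 3984*I*√15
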